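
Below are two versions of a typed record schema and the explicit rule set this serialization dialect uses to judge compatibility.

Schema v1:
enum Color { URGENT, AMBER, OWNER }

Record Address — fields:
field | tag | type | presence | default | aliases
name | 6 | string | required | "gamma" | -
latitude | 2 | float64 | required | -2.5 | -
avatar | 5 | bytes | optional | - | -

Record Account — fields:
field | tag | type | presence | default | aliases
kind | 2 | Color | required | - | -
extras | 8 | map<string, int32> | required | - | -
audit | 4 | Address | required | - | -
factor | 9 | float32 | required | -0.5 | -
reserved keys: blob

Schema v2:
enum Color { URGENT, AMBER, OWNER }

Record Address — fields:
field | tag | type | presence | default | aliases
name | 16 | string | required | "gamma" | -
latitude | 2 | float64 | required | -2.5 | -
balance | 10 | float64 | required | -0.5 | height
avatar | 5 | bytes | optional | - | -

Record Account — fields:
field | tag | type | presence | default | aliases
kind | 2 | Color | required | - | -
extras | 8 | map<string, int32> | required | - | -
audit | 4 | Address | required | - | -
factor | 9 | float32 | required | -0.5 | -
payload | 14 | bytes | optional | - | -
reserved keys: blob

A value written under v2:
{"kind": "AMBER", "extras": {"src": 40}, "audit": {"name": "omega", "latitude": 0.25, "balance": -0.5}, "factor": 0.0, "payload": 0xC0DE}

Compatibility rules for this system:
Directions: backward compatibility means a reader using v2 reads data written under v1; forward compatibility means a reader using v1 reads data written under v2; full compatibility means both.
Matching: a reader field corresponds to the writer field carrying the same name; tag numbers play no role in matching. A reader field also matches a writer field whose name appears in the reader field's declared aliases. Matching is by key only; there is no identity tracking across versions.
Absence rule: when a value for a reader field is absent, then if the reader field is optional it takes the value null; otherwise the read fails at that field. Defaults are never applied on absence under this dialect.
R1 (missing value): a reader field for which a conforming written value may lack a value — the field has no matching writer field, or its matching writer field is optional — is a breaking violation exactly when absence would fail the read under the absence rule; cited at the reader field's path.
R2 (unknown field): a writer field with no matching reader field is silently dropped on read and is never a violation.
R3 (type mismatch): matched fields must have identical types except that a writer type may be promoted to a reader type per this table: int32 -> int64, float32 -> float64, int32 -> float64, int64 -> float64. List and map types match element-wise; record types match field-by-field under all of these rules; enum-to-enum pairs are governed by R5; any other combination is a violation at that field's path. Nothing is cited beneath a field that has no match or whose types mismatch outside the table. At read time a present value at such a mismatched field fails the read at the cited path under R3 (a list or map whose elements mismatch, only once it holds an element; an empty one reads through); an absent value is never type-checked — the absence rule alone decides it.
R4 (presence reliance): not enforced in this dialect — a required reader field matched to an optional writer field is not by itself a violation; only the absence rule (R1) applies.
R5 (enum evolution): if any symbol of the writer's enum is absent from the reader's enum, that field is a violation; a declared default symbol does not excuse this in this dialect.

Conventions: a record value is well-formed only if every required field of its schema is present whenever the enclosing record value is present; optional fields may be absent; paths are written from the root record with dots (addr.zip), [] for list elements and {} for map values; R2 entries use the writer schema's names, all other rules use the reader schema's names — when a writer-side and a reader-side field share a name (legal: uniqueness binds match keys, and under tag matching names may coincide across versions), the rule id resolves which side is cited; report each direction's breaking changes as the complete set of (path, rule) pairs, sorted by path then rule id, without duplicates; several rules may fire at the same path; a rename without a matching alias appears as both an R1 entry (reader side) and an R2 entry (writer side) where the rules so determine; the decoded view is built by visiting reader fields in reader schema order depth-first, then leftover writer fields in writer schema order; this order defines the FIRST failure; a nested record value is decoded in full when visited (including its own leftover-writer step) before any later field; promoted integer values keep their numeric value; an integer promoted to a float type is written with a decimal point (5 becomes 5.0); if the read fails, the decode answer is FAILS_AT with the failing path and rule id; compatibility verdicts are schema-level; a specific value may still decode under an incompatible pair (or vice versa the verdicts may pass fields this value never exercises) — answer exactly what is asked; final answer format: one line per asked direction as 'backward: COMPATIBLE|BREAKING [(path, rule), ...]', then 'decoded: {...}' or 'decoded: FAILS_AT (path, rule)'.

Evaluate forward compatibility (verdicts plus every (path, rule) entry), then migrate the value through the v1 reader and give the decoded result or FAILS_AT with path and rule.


arrows below run writer -> reader for Account
forward on Account — v1 reading data written by v2:
  kind <- kind (Color -> Color, writer required)
  extras <- extras (map<string, int32> -> map<string, int32>, writer required)
  audit <- audit (Address -> Address, writer required)
  factor <- factor (float32 -> float32, writer required)
  writer payload: unknown to reader
  audit.name <- audit.name (string -> string, writer required)
  audit.latitude <- audit.latitude (float64 -> float64, writer required)
  audit.avatar <- audit.avatar (bytes -> bytes, writer optional)
  writer audit.balance: unknown to reader
  => no violations; forward on Account: COMPATIBLE
decode (reader v1):
  kind := "AMBER"
  extras := {"src": 40}
  audit.name := "omega"
  audit.latitude := 0.25
  audit.avatar := null (absent, optional -> null)
  writer audit.balance: unknown -> dropped
  factor := 0.0
  writer payload: unknown -> dropped
  => decoded: {"kind": "AMBER", "extras": {"src": 40}, "audit": {"name": "omega", "latitude": 0.25, "avatar": null}, "factor": 0.0}
remaining Account differences; none change what is asked:
  added field payload to record Account: optional bytes, tag 14 (in v2 it sits last) -> triggers nothing under Account's printed rules — same verdict
  field name in record Address: tag 6 changed to 16 -> triggers nothing under Account's printed rules — same verdict
  added field balance to record Address: required float64, tag 10, default -0.5 (in v2 it sits immediately before avatar) -> its effect on Account is confined to the backward direction, not asked

forward: COMPATIBLE []; decoded: {"kind": "AMBER", "extras": {"src": 40}, "audit": {"name": "omega", "latitude": 0.25, "avatar": null}, "factor": 0.0}


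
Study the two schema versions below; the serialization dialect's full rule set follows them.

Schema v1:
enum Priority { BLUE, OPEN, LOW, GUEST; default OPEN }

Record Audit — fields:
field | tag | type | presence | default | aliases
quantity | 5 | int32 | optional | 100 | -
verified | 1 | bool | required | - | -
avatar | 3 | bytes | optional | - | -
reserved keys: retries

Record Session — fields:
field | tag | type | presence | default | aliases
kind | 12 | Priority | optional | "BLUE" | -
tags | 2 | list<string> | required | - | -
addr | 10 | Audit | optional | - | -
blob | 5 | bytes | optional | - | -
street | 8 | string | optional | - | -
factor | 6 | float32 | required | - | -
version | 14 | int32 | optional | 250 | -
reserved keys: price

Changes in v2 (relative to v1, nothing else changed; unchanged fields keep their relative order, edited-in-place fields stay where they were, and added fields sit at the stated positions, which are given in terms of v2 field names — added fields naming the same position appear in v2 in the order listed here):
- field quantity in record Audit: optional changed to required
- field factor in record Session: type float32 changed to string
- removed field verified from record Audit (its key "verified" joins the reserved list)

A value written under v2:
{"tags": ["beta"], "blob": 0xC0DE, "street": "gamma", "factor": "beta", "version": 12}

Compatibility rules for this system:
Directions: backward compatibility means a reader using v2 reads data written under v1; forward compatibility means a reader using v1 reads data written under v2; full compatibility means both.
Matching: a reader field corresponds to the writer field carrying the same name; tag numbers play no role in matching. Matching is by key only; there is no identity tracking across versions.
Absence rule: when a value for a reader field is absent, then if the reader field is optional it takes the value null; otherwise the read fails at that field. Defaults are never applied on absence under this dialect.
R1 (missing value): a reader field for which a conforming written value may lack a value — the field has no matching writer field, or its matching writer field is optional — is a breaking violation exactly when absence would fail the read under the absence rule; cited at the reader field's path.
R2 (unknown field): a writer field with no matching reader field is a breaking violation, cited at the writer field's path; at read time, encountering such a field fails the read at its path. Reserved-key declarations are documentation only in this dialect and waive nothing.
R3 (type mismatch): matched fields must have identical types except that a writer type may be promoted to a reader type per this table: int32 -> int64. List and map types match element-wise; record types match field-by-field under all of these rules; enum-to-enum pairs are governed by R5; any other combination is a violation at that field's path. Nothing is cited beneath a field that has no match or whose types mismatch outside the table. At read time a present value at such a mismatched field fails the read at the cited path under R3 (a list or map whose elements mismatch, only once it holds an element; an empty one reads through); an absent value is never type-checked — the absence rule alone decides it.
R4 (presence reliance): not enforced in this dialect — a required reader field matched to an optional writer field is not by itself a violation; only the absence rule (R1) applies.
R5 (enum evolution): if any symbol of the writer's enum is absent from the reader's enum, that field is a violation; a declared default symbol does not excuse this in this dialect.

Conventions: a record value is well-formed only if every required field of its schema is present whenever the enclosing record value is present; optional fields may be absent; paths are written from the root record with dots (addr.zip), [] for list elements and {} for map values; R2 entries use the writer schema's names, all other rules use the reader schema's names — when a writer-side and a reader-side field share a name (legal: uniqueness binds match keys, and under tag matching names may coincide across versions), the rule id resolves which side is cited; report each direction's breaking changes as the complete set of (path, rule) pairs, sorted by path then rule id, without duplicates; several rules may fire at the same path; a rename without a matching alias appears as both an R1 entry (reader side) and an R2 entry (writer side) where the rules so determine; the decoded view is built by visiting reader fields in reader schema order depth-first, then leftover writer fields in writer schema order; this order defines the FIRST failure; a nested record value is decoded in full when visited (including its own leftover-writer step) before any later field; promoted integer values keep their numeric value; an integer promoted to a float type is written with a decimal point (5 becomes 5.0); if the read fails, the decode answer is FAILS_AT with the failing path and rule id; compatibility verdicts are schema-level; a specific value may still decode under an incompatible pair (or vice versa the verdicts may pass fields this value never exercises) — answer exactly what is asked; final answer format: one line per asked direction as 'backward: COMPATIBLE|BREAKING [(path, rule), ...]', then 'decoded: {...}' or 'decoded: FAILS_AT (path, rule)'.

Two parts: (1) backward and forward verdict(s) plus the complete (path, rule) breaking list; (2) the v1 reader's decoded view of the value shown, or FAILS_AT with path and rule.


backward: BREAKING [(addr.quantity, R1), (addr.verified, R2), (factor, R3)]; forward: BREAKING [(addr.verified, R1), (factor, R3)]; decoded: FAILS_AT (factor, R3)

arrows below run writer -> reader for Session
backward analysis of Session with v2 as reader and v1 as writer:
  kind: Priority -> Priority, writer optional; from kind
  tags: list<string> -> list<string>, writer required; from tags
  addr: Audit -> Audit, writer optional; from addr
  blob: bytes -> bytes, writer optional; from blob
  street: string -> string, writer optional; from street
  factor: float32 -> string, writer required; from factor
  version: int32 -> int32, writer optional; from version
  addr.quantity: int32 -> int32, writer optional; from addr.quantity
  addr.avatar: bytes -> bytes, writer optional; from addr.avatar
  leftover writer field: addr.verified
  R1 fires at addr.quantity
  R2 fires at addr.verified
  R3 fires at factor
  => backward: BREAKING (3)
forward analysis of Session with v1 as reader and v2 as writer:
  kind: Priority -> Priority, writer optional; from kind
  tags: list<string> -> list<string>, writer required; from tags
  addr: Audit -> Audit, writer optional; from addr
  blob: bytes -> bytes, writer optional; from blob
  street: string -> string, writer optional; from street
  factor: string -> float32, writer required; from factor
  version: int32 -> int32, writer optional; from version
  addr.quantity: int32 -> int32, writer required; from addr.quantity
  addr.verified: no writer match
  addr.avatar: bytes -> bytes, writer optional; from addr.avatar
  R1 fires at addr.verified
  R3 fires at factor
  => forward: BREAKING (2)
decode (reader v1):
  kind := null (missing; optional => null)
  tags := ["beta"]
  addr := null (missing; optional => null)
  blob := 0xC0DE
  street := "gamma"
  read fails at factor under R3
  => FAILS_AT (factor, R3)


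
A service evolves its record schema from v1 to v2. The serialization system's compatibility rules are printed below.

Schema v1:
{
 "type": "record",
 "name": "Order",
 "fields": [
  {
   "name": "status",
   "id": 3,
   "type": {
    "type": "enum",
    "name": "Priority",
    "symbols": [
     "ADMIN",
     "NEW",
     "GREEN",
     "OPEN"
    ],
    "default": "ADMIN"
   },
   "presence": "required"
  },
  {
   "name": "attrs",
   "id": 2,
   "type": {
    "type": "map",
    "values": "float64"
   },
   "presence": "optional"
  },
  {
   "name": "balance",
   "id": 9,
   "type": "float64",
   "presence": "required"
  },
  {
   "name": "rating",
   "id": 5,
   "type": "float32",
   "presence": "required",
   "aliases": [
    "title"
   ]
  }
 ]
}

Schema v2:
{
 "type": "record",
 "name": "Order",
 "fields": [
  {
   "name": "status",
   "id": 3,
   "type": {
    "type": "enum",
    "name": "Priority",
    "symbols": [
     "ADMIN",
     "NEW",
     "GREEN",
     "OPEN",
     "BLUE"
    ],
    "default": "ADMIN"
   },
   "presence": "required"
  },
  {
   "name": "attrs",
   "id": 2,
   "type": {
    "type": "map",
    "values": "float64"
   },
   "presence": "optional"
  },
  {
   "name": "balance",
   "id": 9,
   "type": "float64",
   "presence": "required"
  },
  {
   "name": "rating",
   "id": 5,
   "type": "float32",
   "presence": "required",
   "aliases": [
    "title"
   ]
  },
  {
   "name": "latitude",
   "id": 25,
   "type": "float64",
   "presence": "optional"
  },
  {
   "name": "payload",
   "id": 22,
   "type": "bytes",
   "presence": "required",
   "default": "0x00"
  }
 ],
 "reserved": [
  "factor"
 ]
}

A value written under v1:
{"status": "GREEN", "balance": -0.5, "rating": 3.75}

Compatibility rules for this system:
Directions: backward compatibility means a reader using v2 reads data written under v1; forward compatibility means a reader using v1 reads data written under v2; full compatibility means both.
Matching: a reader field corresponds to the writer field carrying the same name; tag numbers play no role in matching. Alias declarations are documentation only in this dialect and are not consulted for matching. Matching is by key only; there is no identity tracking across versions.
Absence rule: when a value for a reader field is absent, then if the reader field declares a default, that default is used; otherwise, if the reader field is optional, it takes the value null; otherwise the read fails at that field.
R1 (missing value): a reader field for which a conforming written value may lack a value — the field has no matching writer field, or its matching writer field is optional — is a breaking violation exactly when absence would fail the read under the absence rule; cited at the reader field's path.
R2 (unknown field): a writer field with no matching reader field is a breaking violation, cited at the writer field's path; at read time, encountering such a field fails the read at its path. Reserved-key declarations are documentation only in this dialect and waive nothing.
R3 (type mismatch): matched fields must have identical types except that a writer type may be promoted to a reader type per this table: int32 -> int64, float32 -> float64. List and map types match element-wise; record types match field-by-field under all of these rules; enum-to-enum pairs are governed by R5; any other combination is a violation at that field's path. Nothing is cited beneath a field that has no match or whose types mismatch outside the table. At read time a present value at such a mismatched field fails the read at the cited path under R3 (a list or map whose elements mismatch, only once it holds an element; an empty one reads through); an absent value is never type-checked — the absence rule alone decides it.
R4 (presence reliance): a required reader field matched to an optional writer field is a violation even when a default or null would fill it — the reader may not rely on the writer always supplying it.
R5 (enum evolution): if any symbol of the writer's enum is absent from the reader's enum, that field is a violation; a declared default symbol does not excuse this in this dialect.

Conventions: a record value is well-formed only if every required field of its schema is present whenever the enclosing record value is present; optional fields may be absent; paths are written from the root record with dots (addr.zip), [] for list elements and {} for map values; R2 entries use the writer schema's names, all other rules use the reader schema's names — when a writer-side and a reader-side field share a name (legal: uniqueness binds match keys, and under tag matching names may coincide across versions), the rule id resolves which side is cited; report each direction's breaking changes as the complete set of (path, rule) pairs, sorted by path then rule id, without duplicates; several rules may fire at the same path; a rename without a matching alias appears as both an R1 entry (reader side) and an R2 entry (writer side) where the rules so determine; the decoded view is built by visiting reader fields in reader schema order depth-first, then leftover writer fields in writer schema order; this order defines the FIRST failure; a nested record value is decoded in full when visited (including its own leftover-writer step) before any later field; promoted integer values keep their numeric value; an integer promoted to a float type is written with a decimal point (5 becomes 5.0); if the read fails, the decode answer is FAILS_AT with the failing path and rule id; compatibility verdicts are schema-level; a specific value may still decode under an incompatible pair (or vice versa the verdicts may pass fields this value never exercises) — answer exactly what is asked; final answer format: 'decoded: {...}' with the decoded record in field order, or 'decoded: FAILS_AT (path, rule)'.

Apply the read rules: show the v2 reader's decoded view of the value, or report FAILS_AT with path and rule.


each type pair in Order: writer, then reader
decode walk for Order under reader schema v2:
  status := "GREEN"
  attrs := null (not supplied -> null)
  balance := -0.5
  rating := 3.75
  latitude := null (not supplied -> null)
  payload := 0x00 (no value, default fills)
  => decoded: {"status": "GREEN", "attrs": null, "balance": -0.5, "rating": 3.75, "latitude": null, "payload": 0x00}
diffs on Order not affecting the asked answer:
  enum Priority (field status in record Order): symbol BLUE added -> schema-level compatibility only; this Order value's decode is unchanged

decoded: {"status": "GREEN", "attrs": null, "balance": -0.5, "rating": 3.75, "latitude": null, "payload": 0x00}


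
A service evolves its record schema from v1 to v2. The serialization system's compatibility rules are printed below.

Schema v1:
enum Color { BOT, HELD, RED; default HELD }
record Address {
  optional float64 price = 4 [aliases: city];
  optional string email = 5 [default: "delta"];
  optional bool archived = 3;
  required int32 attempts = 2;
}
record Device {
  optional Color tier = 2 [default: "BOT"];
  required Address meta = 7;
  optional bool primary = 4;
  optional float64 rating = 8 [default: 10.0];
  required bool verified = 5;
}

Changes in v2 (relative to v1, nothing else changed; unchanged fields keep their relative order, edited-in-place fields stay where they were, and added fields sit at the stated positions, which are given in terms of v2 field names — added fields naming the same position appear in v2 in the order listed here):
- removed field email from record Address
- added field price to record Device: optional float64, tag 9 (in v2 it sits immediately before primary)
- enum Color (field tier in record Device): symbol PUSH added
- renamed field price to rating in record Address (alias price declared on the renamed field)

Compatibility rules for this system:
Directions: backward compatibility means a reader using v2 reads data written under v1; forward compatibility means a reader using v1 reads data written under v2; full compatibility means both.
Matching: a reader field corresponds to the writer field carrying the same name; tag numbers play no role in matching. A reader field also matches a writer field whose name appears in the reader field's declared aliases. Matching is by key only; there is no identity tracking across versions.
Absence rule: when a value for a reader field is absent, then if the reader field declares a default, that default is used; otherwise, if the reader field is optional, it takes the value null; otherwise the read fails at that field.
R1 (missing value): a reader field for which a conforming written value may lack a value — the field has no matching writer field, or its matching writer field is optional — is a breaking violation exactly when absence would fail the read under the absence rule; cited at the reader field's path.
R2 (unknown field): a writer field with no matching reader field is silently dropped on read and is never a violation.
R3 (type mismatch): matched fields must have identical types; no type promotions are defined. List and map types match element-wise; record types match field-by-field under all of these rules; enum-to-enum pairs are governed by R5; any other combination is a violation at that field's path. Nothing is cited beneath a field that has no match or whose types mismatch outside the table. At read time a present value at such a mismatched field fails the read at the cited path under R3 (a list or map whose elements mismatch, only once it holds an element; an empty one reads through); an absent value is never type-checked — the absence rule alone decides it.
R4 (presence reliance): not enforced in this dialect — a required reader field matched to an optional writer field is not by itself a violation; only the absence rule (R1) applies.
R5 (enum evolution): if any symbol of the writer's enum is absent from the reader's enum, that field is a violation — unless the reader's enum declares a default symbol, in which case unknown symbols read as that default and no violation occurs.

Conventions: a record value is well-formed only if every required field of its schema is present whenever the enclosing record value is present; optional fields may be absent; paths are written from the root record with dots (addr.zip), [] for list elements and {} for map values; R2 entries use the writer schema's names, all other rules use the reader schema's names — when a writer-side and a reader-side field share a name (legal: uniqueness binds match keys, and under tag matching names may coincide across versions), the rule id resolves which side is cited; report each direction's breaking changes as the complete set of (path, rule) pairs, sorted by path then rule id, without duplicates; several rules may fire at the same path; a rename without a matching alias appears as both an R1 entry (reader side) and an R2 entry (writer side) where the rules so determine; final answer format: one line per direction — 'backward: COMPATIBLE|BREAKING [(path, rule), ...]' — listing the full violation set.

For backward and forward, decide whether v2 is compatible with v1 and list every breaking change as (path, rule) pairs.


each type pair in Device: writer, then reader
backward pass over Device, reader schema v2, writer schema v1:
  Color -> Color, writer optional: tier aligns to tier
  Address -> Address, writer required: meta aligns to meta
  no writer field matches reader price
  bool -> bool, writer optional: primary aligns to primary
  float64 -> float64, writer optional: rating aligns to rating
  bool -> bool, writer required: verified aligns to verified
  float64 -> float64, writer optional: meta.rating aligns to meta.price
  bool -> bool, writer optional: meta.archived aligns to meta.archived
  int32 -> int32, writer required: meta.attempts aligns to meta.attempts
  writer field meta.email has no reader counterpart
  => backward: COMPATIBLE
forward pass over Device, reader schema v1, writer schema v2:
  Color -> Color, writer optional: tier aligns to tier
  Address -> Address, writer required: meta aligns to meta
  bool -> bool, writer optional: primary aligns to primary
  float64 -> float64, writer optional: rating aligns to rating
  bool -> bool, writer required: verified aligns to verified
  writer field price has no reader counterpart
  no writer field matches reader meta.price
  no writer field matches reader meta.email
  bool -> bool, writer optional: meta.archived aligns to meta.archived
  int32 -> int32, writer required: meta.attempts aligns to meta.attempts
  writer field meta.rating has no reader counterpart
  => forward: COMPATIBLE

backward: COMPATIBLE []; forward: COMPATIBLE []


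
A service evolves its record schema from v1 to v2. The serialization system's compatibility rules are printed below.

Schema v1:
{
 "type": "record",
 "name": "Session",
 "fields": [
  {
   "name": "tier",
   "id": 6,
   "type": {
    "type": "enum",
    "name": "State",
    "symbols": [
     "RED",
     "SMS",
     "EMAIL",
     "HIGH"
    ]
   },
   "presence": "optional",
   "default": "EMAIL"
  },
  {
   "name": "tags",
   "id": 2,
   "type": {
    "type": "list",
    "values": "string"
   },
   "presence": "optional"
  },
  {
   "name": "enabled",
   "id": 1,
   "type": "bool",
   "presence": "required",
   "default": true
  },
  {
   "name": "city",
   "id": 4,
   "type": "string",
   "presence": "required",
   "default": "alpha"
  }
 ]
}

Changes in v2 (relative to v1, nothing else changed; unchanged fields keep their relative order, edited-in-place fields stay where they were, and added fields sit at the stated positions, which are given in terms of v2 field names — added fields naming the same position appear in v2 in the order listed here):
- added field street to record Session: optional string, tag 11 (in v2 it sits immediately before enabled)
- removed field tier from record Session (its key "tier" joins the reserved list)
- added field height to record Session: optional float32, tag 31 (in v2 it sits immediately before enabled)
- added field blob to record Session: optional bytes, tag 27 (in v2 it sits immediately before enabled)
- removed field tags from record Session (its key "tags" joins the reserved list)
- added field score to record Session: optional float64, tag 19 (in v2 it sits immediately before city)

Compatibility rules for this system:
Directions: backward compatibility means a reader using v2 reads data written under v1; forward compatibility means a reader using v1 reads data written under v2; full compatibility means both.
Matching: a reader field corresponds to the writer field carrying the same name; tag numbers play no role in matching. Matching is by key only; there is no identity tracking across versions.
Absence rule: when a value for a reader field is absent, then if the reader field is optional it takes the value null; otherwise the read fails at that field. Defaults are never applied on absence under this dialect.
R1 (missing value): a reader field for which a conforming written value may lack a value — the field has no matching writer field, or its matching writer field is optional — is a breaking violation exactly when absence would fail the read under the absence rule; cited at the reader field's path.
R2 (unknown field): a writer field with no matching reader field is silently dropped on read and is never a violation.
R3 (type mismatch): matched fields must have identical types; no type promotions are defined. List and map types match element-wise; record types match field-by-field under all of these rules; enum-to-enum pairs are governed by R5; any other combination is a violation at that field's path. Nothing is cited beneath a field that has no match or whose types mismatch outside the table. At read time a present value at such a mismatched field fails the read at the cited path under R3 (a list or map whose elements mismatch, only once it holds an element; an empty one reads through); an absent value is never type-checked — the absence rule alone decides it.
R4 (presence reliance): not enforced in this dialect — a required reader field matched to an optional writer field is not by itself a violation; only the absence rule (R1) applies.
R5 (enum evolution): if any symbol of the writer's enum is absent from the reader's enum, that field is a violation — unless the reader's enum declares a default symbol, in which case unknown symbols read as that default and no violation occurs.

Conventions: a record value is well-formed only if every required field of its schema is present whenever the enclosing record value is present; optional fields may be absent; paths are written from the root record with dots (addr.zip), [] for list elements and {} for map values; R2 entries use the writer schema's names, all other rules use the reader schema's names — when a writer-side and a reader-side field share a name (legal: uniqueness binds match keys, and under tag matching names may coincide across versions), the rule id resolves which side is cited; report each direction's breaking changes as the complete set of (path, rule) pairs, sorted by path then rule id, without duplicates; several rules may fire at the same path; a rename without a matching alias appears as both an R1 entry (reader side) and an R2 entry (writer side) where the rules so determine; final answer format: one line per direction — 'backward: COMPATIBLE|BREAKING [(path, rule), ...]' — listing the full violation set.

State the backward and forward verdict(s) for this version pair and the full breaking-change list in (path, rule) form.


backward: COMPATIBLE []; forward: COMPATIBLE []

the writer's type comes first in each Session pair
backward pass over Session, reader schema v2, writer schema v1:
  street: no writer-side match
  height: no writer-side match
  blob: no writer-side match
  enabled: bool -> bool, writer required; from enabled
  score: no writer-side match
  city: string -> string, writer required; from city
  writer tier: unknown to reader
  writer tags: unknown to reader
  nothing fires on Session: backward is COMPATIBLE
forward pass over Session, reader schema v1, writer schema v2:
  tier: no writer-side match
  tags: no writer-side match
  enabled: bool -> bool, writer required; from enabled
  city: string -> string, writer required; from city
  writer street: unknown to reader
  writer height: unknown to reader
  writer blob: unknown to reader
  writer score: unknown to reader
  nothing fires on Session: forward is COMPATIBLE


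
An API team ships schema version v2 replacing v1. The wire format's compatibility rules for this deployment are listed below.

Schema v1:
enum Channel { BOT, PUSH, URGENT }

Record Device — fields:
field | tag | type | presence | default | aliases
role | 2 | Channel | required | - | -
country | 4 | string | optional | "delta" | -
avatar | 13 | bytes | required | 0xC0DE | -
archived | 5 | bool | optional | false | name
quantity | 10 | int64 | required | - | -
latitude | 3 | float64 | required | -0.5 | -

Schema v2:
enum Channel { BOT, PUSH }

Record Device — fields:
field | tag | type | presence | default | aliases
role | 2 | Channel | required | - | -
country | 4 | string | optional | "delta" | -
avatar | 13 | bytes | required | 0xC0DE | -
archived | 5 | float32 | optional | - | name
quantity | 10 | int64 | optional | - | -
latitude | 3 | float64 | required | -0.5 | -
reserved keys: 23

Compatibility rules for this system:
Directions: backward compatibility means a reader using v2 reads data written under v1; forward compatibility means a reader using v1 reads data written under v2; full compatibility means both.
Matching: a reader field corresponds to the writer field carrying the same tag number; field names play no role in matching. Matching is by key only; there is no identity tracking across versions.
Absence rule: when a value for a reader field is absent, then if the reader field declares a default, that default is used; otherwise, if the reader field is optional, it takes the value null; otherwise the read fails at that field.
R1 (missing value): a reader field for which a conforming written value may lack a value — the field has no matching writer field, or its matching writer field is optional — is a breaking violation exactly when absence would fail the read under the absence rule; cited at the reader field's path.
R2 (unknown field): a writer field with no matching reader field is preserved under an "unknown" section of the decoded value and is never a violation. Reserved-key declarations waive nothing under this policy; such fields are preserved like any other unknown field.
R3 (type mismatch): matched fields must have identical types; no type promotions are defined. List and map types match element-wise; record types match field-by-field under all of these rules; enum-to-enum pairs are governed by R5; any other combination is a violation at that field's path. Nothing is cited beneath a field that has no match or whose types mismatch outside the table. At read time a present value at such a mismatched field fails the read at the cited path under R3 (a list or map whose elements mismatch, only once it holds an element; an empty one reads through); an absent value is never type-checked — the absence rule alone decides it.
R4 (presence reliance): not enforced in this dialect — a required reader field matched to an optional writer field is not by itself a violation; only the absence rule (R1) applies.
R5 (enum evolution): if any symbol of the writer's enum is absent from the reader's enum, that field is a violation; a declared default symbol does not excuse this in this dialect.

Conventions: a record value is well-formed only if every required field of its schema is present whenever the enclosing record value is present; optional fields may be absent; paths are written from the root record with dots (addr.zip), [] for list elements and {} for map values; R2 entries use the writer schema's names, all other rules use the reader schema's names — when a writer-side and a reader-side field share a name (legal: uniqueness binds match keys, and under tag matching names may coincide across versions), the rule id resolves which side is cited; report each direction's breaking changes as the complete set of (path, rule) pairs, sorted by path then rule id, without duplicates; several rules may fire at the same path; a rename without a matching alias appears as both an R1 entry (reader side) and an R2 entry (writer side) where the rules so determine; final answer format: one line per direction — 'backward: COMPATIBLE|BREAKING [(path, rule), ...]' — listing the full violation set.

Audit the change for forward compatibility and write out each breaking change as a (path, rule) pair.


forward: BREAKING [(archived, R3), (quantity, R1)]

the writer's type comes first in each Device pair
forward pass over Device, reader schema v1, writer schema v2:
  role <- role (Channel -> Channel, writer required)
  country <- country (string -> string, writer optional)
  avatar <- avatar (bytes -> bytes, writer required)
  archived <- archived (float32 -> bool, writer optional)
  quantity <- quantity (int64 -> int64, writer optional)
  latitude <- latitude (float64 -> float64, writer required)
  rule R3 violated at archived
  rule R1 violated at quantity
  => 2 violation(s): forward is BREAKING for Device
checking off the Device differences that do not matter here:
  enum Channel (field role in record Device): symbol URGENT removed -> fires only in the backward direction of Device, which is not asked here


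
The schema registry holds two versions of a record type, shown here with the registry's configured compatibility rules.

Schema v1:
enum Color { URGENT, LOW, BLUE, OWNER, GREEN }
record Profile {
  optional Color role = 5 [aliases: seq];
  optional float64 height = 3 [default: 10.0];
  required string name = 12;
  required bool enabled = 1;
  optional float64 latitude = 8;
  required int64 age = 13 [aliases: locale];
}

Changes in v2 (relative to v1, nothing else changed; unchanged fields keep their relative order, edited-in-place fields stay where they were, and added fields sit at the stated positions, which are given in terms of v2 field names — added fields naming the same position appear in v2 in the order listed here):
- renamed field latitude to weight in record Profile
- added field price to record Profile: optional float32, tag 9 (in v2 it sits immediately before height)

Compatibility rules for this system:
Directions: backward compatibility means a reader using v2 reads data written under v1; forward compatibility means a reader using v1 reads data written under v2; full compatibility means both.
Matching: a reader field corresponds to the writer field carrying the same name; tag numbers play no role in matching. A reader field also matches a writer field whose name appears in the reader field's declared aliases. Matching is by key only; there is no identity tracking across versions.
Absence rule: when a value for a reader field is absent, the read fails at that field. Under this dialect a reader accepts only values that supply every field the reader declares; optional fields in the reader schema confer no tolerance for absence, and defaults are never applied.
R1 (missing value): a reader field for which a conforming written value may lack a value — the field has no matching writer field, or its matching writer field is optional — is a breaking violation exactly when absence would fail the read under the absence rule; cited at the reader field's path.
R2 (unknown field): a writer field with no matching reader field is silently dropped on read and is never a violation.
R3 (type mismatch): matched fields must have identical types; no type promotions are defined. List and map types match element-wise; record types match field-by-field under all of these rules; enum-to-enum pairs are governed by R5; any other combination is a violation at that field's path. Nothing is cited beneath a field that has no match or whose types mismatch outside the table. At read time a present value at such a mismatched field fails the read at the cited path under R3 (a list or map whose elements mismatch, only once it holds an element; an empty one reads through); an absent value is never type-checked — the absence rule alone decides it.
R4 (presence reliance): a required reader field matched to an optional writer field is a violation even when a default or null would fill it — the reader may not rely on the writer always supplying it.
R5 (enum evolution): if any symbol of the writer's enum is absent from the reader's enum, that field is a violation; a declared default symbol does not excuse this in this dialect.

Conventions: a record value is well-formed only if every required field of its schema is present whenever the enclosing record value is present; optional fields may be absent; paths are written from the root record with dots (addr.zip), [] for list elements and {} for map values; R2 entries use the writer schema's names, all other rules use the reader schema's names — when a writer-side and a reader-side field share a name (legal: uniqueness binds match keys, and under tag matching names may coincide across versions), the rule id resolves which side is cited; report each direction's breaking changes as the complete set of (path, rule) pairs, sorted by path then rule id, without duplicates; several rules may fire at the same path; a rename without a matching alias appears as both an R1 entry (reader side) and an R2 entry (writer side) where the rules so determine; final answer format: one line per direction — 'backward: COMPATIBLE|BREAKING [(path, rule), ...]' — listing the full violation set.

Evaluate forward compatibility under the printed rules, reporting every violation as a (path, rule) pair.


in Profile below, arrows point writer -> reader
forward analysis of Profile with v1 as reader and v2 as writer:
  Color -> Color, writer optional: role aligns to role
  float64 -> float64, writer optional: height aligns to height
  string -> string, writer required: name aligns to name
  bool -> bool, writer required: enabled aligns to enabled
  latitude: no writer match
  int64 -> int64, writer required: age aligns to age
  writer field price has no reader counterpart
  writer field weight has no reader counterpart
  violation R1 at height
  violation R1 at latitude
  violation R1 at role
  forward on Profile therefore BREAKING (3)
diffs on Profile not affecting the asked answer:
  renamed field latitude to weight in record Profile -> matters only for Profile's backward compatibility — outside the asked direction
  added field price to record Profile: optional float32, tag 9 (in v2 it sits immediately before height) -> matters only for Profile's backward compatibility — outside the asked direction

forward: BREAKING [(height, R1), (latitude, R1), (role, R1)]
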